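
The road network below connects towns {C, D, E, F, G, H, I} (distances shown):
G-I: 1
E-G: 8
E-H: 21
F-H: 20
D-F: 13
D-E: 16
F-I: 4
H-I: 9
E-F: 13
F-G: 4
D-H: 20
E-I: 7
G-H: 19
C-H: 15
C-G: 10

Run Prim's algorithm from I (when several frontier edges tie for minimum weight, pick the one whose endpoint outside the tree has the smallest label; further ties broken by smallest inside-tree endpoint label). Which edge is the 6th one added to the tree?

Prim, starting at I.
Step 1: cheapest edge leaving the tree is G-I (1); add G.
Step 2: cheapest edge leaving the tree is F-G (4); add F.
Step 3: cheapest edge leaving the tree is E-I (7); add E.
Step 4: cheapest edge leaving the tree is H-I (9); add H.
Step 5: cheapest edge leaving the tree is C-G (10); add C.
Step 6: cheapest edge leaving the tree is D-F (13); add D.
The 6th edge added is D-F.

D-F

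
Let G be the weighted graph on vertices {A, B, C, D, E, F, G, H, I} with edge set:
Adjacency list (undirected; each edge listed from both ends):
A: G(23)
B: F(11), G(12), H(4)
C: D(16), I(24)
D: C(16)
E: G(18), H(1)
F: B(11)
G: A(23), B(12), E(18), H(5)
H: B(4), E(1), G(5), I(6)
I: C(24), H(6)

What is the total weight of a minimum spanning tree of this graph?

Kruskal's algorithm — process edges by increasing weight (ties by edge label):
E-H (1): add — endpoints in different components.
B-H (4): add — endpoints in different components.
G-H (5): add — endpoints in different components.
H-I (6): add — endpoints in different components.
B-F (11): add — endpoints in different components.
B-G (12): skip — B and G already connected.
C-D (16): add — endpoints in different components.
E-G (18): skip — E and G already connected.
A-G (23): add — endpoints in different components.
C-I (24): add — endpoints in different components.
MST edges: E-H, B-H, G-H, H-I, B-F, C-D, A-G, C-I; total weight 1+4+5+6+11+16+23+24 = 90.

90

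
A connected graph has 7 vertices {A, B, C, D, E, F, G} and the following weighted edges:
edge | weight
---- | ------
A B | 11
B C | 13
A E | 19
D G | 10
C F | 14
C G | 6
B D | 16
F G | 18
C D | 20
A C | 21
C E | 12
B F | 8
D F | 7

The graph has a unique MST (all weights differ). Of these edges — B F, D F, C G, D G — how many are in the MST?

Kruskal: consider edges lightest-first.
C G (6): add. Components now {A} {B} {C,G} {D} {E} {F}
D F (7): add. Components now {A} {B} {C,G} {D,F} {E}
B F (8): add. Components now {A} {B,D,F} {C,G} {E}
D G (10): add. Components now {A} {B,C,D,F,G} {E}
A B (11): add. Components now {A,B,C,D,F,G} {E}
C E (12): add. Components now {A,B,C,D,E,F,G}
MST edge set: {C G, D F, B F, D G, A B, C E}.
Of the listed edges, {B F, D F, C G, D G} are in the MST → 4.

4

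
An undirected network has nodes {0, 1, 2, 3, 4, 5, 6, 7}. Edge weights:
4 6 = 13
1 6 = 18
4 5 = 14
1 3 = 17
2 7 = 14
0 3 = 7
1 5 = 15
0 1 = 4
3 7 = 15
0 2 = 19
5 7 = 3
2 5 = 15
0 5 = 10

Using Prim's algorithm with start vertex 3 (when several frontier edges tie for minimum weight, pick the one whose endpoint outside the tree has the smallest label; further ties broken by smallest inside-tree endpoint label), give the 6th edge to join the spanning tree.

Prim's algorithm from 3:
Step 1: frontier [0 3 7, 3 7 15, 1 3 17] → take 0 3 (7); add 0.
Step 2: frontier [0 1 4, 0 5 10, 0 2 19, 3 7 15, 1 3 17] → take 0 1 (4); add 1.
Step 3: frontier [0 5 10, 0 2 19, 1 5 15, 1 6 18, 3 7 15] → take 0 5 (10); add 5.
Step 4: frontier [0 2 19, 1 6 18, 3 7 15, 5 7 3, 4 5 14, 2 5 15] → take 5 7 (3); add 7.
Step 5: frontier [0 2 19, 1 6 18, 4 5 14, 2 5 15, 2 7 14] → take 2 7 (14); add 2.
Step 6: frontier [1 6 18, 4 5 14] → take 4 5 (14); add 4.
Step 7: frontier [1 6 18, 4 6 13] → take 4 6 (13); add 6.
The 6th edge added is 4 5.

4-5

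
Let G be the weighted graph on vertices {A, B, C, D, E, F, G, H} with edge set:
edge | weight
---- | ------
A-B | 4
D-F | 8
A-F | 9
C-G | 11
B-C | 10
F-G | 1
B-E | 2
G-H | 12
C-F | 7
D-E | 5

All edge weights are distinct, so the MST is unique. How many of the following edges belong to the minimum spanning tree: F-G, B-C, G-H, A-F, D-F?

3

Kruskal: consider edges lightest-first.
F-G (1): add — endpoints in different components.
B-E (2): add — endpoints in different components.
A-B (4): add — endpoints in different components.
D-E (5): add — endpoints in different components.
C-F (7): add — endpoints in different components.
D-F (8): add — endpoints in different components.
A-F (9): skip — A and F already connected.
B-C (10): skip — B and C already connected.
C-G (11): skip — C and G already connected.
G-H (12): add — endpoints in different components.
MST edge set: {F-G, B-E, A-B, D-E, C-F, D-F, G-H}.
Of the listed edges, {F-G, G-H, D-F} are in the MST → 3.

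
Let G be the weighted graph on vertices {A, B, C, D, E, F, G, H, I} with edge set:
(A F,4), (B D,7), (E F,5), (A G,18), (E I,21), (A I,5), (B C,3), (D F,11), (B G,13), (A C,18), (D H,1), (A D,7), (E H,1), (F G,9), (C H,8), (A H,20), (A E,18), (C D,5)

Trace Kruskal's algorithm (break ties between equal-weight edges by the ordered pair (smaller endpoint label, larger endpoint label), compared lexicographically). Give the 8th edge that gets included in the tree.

Kruskal's algorithm — process edges by increasing weight (ties by edge label):
D H (1): add — endpoints in different components.
E H (1): add — endpoints in different components.
B C (3): add — endpoints in different components.
A F (4): add — endpoints in different components.
A I (5): add — endpoints in different components.
C D (5): add — endpoints in different components.
E F (5): add — endpoints in different components.
A D (7): skip — A and D already connected.
B D (7): skip — B and D already connected.
C H (8): skip — C and H already connected.
F G (9): add — endpoints in different components.
The 8th edge added is F G.

F-G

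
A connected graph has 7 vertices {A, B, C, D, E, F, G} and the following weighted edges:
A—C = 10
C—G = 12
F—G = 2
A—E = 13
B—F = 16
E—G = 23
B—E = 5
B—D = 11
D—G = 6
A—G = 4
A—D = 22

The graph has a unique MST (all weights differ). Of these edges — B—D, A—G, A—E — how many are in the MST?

2

Kruskal's algorithm — process edges by increasing weight (ties by edge label):
F—G (2): add — endpoints in different components.
A—G (4): add — endpoints in different components.
B—E (5): add — endpoints in different components.
D—G (6): add — endpoints in different components.
A—C (10): add — endpoints in different components.
B—D (11): add — endpoints in different components.
MST edge set: {F—G, A—G, B—E, D—G, A—C, B—D}.
Of the listed edges, {B—D, A—G} are in the MST → 2.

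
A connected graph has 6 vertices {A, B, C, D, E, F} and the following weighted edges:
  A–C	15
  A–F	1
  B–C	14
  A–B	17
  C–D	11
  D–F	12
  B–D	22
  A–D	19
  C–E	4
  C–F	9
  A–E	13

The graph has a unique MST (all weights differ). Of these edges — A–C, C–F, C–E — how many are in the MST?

2

Sort edges by weight, then run Kruskal:
A–F (1): add — endpoints in different components.
C–E (4): add — endpoints in different components.
C–F (9): add — endpoints in different components.
C–D (11): add — endpoints in different components.
D–F (12): skip — D and F already connected.
A–E (13): skip — A and E already connected.
B–C (14): add — endpoints in different components.
MST edge set: {A–F, C–E, C–F, C–D, B–C}.
Of the listed edges, {C–F, C–E} are in the MST → 2.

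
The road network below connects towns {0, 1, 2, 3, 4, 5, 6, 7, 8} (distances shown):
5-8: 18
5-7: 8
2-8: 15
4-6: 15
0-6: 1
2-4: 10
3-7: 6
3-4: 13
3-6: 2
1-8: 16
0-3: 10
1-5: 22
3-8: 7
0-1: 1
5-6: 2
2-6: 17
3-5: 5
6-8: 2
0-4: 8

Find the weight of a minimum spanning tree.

Prim, starting at 0.
Step 1: cheapest edge leaving the tree is 0-1 (1); add 1.
Step 2: cheapest edge leaving the tree is 0-6 (1); add 6.
Step 3: cheapest edge leaving the tree is 3-6 (2); add 3.
Step 4: cheapest edge leaving the tree is 5-6 (2); add 5.
Step 5: cheapest edge leaving the tree is 6-8 (2); add 8.
Step 6: cheapest edge leaving the tree is 3-7 (6); add 7.
Step 7: cheapest edge leaving the tree is 0-4 (8); add 4.
Step 8: cheapest edge leaving the tree is 2-4 (10); add 2.
MST edges: 0-1, 0-6, 3-6, 5-6, 6-8, 3-7, 0-4, 2-4; total weight 1+1+2+2+2+6+8+10 = 32.

32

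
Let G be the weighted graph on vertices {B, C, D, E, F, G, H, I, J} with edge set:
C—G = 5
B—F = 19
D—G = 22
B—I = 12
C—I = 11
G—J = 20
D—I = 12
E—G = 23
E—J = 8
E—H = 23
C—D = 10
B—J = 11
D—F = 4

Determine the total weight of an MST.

84

Prim's algorithm from D:
Step 1: frontier [D—F 4, C—D 10, D—I 12, D—G 22] → take D—F (4); add F.
Step 2: frontier [C—D 10, D—I 12, D—G 22, B—F 19] → take C—D (10); add C.
Step 3: frontier [C—G 5, C—I 11, D—I 12, D—G 22, B—F 19] → take C—G (5); add G.
Step 4: frontier [C—I 11, D—I 12, B—F 19, G—J 20, E—G 23] → take C—I (11); add I.
Step 5: frontier [B—F 19, G—J 20, E—G 23, B—I 12] → take B—I (12); add B.
Step 6: frontier [B—J 11, G—J 20, E—G 23] → take B—J (11); add J.
Step 7: frontier [E—G 23, E—J 8] → take E—J (8); add E.
Step 8: frontier [E—H 23] → take E—H (23); add H.
MST edges: D—F, C—D, C—G, C—I, B—I, B—J, E—J, E—H; total weight 4+10+5+11+12+11+8+23 = 84.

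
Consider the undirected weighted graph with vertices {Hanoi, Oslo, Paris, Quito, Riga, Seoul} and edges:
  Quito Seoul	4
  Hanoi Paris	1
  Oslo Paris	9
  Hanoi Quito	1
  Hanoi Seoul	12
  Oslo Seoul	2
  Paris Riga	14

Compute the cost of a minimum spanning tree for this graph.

Sort edges by weight, then run Kruskal:
Hanoi Paris (1): add — endpoints in different components.
Hanoi Quito (1): add — endpoints in different components.
Oslo Seoul (2): add — endpoints in different components.
Quito Seoul (4): add — endpoints in different components.
Oslo Paris (9): skip — Oslo and Paris already connected.
Hanoi Seoul (12): skip — Seoul and Hanoi already connected.
Paris Riga (14): add — endpoints in different components.
MST edges: Hanoi Paris, Hanoi Quito, Oslo Seoul, Quito Seoul, Paris Riga; total weight 1+1+2+4+14 = 22.

22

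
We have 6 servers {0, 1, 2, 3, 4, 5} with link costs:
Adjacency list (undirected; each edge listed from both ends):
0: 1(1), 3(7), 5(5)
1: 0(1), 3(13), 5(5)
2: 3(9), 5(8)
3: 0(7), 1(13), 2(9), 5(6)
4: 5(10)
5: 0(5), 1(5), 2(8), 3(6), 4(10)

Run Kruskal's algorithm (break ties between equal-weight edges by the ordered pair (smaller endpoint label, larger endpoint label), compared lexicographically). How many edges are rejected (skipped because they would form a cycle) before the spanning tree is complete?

3

Kruskal's algorithm — process edges by increasing weight (ties by edge label):
0-1 (1): add — endpoints in different components.
0-5 (5): add — endpoints in different components.
1-5 (5): skip — 1 and 5 already connected.
3-5 (6): add — endpoints in different components.
0-3 (7): skip — 0 and 3 already connected.
2-5 (8): add — endpoints in different components.
2-3 (9): skip — 2 and 3 already connected.
4-5 (10): add — endpoints in different components.
Edges rejected before the tree was complete: 3.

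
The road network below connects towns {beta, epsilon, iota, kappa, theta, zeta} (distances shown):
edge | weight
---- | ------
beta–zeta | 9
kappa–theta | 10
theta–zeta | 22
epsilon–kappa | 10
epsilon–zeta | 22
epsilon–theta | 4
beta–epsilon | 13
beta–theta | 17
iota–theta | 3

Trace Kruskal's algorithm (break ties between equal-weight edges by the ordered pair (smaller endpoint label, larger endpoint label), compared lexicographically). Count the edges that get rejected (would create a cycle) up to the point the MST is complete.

Kruskal: consider edges lightest-first.
iota–theta (3): add — endpoints in different components.
epsilon–theta (4): add — endpoints in different components.
beta–zeta (9): add — endpoints in different components.
epsilon–kappa (10): add — endpoints in different components.
kappa–theta (10): skip — theta and kappa already connected.
beta–epsilon (13): add — endpoints in different components.
Edges rejected before the tree was complete: 1.

1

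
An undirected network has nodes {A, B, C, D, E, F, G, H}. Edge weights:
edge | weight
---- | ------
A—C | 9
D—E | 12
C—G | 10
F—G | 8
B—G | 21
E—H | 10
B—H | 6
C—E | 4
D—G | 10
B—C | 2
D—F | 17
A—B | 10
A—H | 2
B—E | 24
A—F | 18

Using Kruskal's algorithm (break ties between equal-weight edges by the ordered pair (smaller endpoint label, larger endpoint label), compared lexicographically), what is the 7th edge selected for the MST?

Sort edges by weight, then run Kruskal:
A—H (2): add — endpoints in different components.
B—C (2): add — endpoints in different components.
C—E (4): add — endpoints in different components.
B—H (6): add — endpoints in different components.
F—G (8): add — endpoints in different components.
A—C (9): skip — A and C already connected.
A—B (10): skip — A and B already connected.
C—G (10): add — endpoints in different components.
D—G (10): add — endpoints in different components.
The 7th edge added is D—G.

D-G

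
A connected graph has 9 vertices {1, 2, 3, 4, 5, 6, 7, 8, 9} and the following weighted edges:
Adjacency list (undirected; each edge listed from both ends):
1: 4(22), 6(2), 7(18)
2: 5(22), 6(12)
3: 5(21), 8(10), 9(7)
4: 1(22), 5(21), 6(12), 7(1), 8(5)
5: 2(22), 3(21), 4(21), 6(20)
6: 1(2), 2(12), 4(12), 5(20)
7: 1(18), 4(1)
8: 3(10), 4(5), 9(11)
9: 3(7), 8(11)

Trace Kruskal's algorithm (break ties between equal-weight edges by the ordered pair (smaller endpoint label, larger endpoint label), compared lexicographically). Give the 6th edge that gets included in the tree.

Sort edges by weight, then run Kruskal:
4–7 (1): add — endpoints in different components.
1–6 (2): add — endpoints in different components.
4–8 (5): add — endpoints in different components.
3–9 (7): add — endpoints in different components.
3–8 (10): add — endpoints in different components.
8–9 (11): skip — 8 and 9 already connected.
2–6 (12): add — endpoints in different components.
4–6 (12): add — endpoints in different components.
1–7 (18): skip — 1 and 7 already connected.
5–6 (20): add — endpoints in different components.
The 6th edge added is 2–6.

2-6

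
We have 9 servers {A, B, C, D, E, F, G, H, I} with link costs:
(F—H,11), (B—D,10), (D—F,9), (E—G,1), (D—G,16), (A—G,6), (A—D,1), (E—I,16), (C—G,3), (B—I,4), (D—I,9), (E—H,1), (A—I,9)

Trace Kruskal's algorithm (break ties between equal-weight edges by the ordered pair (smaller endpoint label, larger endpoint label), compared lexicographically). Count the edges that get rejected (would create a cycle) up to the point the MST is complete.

Kruskal's algorithm — process edges by increasing weight (ties by edge label):
A—D (1): add — endpoints in different components.
E—G (1): add — endpoints in different components.
E—H (1): add — endpoints in different components.
C—G (3): add — endpoints in different components.
B—I (4): add — endpoints in different components.
A—G (6): add — endpoints in different components.
A—I (9): add — endpoints in different components.
D—F (9): add — endpoints in different components.
Edges rejected before the tree was complete: 0.

0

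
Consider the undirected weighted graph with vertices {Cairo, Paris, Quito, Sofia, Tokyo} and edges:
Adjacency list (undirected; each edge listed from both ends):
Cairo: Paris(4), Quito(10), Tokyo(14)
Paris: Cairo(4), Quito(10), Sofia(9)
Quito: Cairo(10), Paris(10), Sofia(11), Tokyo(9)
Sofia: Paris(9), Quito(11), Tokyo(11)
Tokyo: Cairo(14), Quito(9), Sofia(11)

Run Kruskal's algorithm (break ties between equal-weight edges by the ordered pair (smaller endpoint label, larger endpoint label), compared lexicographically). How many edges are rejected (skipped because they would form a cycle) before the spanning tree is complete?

0

Kruskal: consider edges lightest-first.
Cairo-Paris (4): add — endpoints in different components.
Paris-Sofia (9): add — endpoints in different components.
Quito-Tokyo (9): add — endpoints in different components.
Cairo-Quito (10): add — endpoints in different components.
Edges rejected before the tree was complete: 0.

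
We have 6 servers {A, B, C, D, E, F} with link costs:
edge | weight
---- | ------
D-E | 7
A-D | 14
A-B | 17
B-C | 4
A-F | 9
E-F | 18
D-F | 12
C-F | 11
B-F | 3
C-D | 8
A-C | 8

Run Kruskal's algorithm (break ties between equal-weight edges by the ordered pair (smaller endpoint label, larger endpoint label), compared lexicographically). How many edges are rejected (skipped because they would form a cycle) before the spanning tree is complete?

0

Kruskal's algorithm — process edges by increasing weight (ties by edge label):
B-F (3): add. Components now {A} {B,F} {C} {D} {E}
B-C (4): add. Components now {A} {B,C,F} {D} {E}
D-E (7): add. Components now {A} {B,C,F} {D,E}
A-C (8): add. Components now {A,B,C,F} {D,E}
C-D (8): add. Components now {A,B,C,D,E,F}
Edges rejected before the tree was complete: 0.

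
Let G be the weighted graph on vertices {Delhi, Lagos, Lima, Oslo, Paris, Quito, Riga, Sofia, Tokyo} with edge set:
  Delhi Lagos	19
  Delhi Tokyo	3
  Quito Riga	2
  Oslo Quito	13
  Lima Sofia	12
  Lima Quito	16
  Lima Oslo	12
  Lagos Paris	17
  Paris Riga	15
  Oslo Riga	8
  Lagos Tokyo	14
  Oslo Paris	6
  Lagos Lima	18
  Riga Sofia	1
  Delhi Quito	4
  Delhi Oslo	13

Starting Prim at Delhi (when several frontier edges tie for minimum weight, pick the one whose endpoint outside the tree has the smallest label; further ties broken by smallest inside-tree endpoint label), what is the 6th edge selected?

Oslo-Paris

Prim's algorithm from Delhi:
Step 1: cheapest edge leaving the tree is Delhi Tokyo (3); add Tokyo.
Step 2: cheapest edge leaving the tree is Delhi Quito (4); add Quito.
Step 3: cheapest edge leaving the tree is Quito Riga (2); add Riga.
Step 4: cheapest edge leaving the tree is Riga Sofia (1); add Sofia.
Step 5: cheapest edge leaving the tree is Oslo Riga (8); add Oslo.
Step 6: cheapest edge leaving the tree is Oslo Paris (6); add Paris.
Step 7: cheapest edge leaving the tree is Lima Oslo (12); add Lima.
Step 8: cheapest edge leaving the tree is Lagos Tokyo (14); add Lagos.
The 6th edge added is Oslo Paris.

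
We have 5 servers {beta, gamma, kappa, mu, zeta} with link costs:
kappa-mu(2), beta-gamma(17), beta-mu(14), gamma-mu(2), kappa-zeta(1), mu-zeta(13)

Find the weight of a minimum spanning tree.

Kruskal: consider edges lightest-first.
kappa-zeta (1): add. Components now {gamma} {kappa,zeta} {mu} {beta}
gamma-mu (2): add. Components now {gamma,mu} {kappa,zeta} {beta}
kappa-mu (2): add. Components now {gamma,kappa,mu,zeta} {beta}
mu-zeta (13): skip — zeta and mu already connected.
beta-mu (14): add. Components now {beta,gamma,kappa,mu,zeta}
MST edges: kappa-zeta, gamma-mu, kappa-mu, beta-mu; total weight 1+2+2+14 = 19.

19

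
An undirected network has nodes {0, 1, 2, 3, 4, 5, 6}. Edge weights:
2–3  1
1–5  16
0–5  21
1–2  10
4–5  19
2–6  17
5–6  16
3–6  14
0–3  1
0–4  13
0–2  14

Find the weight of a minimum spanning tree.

55

Grow the tree from 2 using Prim:
Step 1: cheapest edge leaving the tree is 2–3 (1); add 3.
Step 2: cheapest edge leaving the tree is 0–3 (1); add 0.
Step 3: cheapest edge leaving the tree is 1–2 (10); add 1.
Step 4: cheapest edge leaving the tree is 0–4 (13); add 4.
Step 5: cheapest edge leaving the tree is 3–6 (14); add 6.
Step 6: cheapest edge leaving the tree is 1–5 (16); add 5.
MST edges: 2–3, 0–3, 1–2, 0–4, 3–6, 1–5; total weight 1+1+10+13+14+16 = 55.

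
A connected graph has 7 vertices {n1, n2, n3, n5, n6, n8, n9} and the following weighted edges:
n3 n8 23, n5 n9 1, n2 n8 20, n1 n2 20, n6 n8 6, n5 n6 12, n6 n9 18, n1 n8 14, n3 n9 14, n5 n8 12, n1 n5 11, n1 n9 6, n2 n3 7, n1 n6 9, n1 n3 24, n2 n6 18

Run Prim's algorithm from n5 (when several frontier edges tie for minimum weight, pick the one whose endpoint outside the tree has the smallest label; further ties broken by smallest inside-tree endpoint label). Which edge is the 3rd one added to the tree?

Prim's algorithm from n5:
Step 1: cheapest edge leaving the tree is n5 n9 (1); add n9.
Step 2: cheapest edge leaving the tree is n1 n9 (6); add n1.
Step 3: cheapest edge leaving the tree is n1 n6 (9); add n6.
Step 4: cheapest edge leaving the tree is n6 n8 (6); add n8.
Step 5: cheapest edge leaving the tree is n3 n9 (14); add n3.
Step 6: cheapest edge leaving the tree is n2 n3 (7); add n2.
The 3rd edge added is n1 n6.

n1-n6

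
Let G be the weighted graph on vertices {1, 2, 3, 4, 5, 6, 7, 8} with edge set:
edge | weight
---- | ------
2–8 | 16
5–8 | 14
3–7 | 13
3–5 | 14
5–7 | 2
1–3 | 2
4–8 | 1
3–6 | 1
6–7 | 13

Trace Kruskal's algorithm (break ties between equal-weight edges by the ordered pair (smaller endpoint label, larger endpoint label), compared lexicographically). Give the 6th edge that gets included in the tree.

5-8

Kruskal: consider edges lightest-first.
3–6 (1): add — endpoints in different components.
4–8 (1): add — endpoints in different components.
1–3 (2): add — endpoints in different components.
5–7 (2): add — endpoints in different components.
3–7 (13): add — endpoints in different components.
6–7 (13): skip — 6 and 7 already connected.
3–5 (14): skip — 3 and 5 already connected.
5–8 (14): add — endpoints in different components.
2–8 (16): add — endpoints in different components.
The 6th edge added is 5–8.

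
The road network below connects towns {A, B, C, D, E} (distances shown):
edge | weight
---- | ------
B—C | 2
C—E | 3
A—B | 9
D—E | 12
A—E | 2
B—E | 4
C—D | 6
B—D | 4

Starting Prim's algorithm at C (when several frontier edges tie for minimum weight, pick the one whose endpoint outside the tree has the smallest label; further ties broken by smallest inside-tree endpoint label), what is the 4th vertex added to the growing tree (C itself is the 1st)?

A

Grow the tree from C using Prim:
Step 1: frontier [B—C 2, C—E 3, C—D 6] → take B—C (2); add B.
Step 2: frontier [B—D 4, B—E 4, A—B 9, C—E 3, C—D 6] → take C—E (3); add E.
Step 3: frontier [B—D 4, A—B 9, C—D 6, A—E 2, D—E 12] → take A—E (2); add A.
Step 4: frontier [B—D 4, C—D 6, D—E 12] → take B—D (4); add D.
Vertex order: C, B, E, A, D. The 4th vertex is A.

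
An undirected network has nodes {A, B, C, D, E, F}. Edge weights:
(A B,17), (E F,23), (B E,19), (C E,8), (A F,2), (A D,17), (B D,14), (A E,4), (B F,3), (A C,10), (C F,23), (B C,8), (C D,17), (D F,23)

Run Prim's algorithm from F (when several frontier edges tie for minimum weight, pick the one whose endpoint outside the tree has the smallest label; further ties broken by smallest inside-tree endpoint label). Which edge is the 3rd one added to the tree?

A-E

Prim, starting at F.
Step 1: frontier [A F 2, B F 3, C F 23, D F 23, E F 23] → take A F (2); add A.
Step 2: frontier [A E 4, A C 10, A B 17, A D 17, B F 3, C F 23, D F 23, E F 23] → take B F (3); add B.
Step 3: frontier [A E 4, A C 10, A D 17, B C 8, B D 14, B E 19, C F 23, D F 23, E F 23] → take A E (4); add E.
Step 4: frontier [A C 10, A D 17, B C 8, B D 14, C E 8, C F 23, D F 23] → take B C (8); add C.
Step 5: frontier [A D 17, B D 14, C D 17, D F 23] → take B D (14); add D.
The 3rd edge added is A E.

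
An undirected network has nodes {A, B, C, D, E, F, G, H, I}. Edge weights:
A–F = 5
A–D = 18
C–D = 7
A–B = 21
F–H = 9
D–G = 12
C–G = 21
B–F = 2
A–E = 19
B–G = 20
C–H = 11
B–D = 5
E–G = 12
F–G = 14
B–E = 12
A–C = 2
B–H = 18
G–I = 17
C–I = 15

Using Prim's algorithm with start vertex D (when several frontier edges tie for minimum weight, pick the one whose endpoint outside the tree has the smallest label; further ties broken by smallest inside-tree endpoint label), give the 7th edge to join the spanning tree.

D-G

Prim's algorithm from D:
Step 1: cheapest edge leaving the tree is B–D (5); add B.
Step 2: cheapest edge leaving the tree is B–F (2); add F.
Step 3: cheapest edge leaving the tree is A–F (5); add A.
Step 4: cheapest edge leaving the tree is A–C (2); add C.
Step 5: cheapest edge leaving the tree is F–H (9); add H.
Step 6: cheapest edge leaving the tree is B–E (12); add E.
Step 7: cheapest edge leaving the tree is D–G (12); add G.
Step 8: cheapest edge leaving the tree is C–I (15); add I.
The 7th edge added is D–G.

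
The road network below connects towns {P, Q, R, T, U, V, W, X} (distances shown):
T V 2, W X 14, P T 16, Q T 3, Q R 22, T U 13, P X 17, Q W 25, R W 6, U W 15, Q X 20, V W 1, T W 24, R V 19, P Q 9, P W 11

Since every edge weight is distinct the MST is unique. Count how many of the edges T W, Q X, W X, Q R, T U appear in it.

Kruskal's algorithm — process edges by increasing weight (ties by edge label):
V W (1): add — endpoints in different components.
T V (2): add — endpoints in different components.
Q T (3): add — endpoints in different components.
R W (6): add — endpoints in different components.
P Q (9): add — endpoints in different components.
P W (11): skip — W and P already connected.
T U (13): add — endpoints in different components.
W X (14): add — endpoints in different components.
MST edge set: {V W, T V, Q T, R W, P Q, T U, W X}.
Of the listed edges, {W X, T U} are in the MST → 2.

2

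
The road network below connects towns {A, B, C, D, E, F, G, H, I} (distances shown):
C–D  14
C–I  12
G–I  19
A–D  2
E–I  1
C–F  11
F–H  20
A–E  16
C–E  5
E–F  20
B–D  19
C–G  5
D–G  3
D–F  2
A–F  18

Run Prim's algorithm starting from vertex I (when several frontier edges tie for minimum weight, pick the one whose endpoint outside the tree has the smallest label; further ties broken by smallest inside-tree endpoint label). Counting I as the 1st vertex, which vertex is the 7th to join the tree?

F

Grow the tree from I using Prim:
Step 1: cheapest edge leaving the tree is E–I (1); add E.
Step 2: cheapest edge leaving the tree is C–E (5); add C.
Step 3: cheapest edge leaving the tree is C–G (5); add G.
Step 4: cheapest edge leaving the tree is D–G (3); add D.
Step 5: cheapest edge leaving the tree is A–D (2); add A.
Step 6: cheapest edge leaving the tree is D–F (2); add F.
Step 7: cheapest edge leaving the tree is B–D (19); add B.
Step 8: cheapest edge leaving the tree is F–H (20); add H.
Vertex order: I, E, C, G, D, A, F, B, H. The 7th vertex is F.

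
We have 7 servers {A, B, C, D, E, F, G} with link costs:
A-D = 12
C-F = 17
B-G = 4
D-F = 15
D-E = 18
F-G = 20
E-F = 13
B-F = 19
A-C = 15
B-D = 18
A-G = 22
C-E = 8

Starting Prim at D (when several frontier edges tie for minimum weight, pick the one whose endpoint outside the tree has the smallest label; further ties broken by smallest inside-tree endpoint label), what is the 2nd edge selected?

Grow the tree from D using Prim:
Step 1: cheapest edge leaving the tree is A-D (12); add A.
Step 2: cheapest edge leaving the tree is A-C (15); add C.
Step 3: cheapest edge leaving the tree is C-E (8); add E.
Step 4: cheapest edge leaving the tree is E-F (13); add F.
Step 5: cheapest edge leaving the tree is B-D (18); add B.
Step 6: cheapest edge leaving the tree is B-G (4); add G.
The 2nd edge added is A-C.

A-C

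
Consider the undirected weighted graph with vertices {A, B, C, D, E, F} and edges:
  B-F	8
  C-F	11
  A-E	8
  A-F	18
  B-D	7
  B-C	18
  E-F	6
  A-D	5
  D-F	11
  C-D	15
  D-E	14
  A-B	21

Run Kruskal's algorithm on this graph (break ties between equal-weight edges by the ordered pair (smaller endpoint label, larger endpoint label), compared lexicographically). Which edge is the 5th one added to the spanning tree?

Kruskal: consider edges lightest-first.
A-D (5): add. Components now {A,D} {B} {C} {E} {F}
E-F (6): add. Components now {A,D} {B} {C} {E,F}
B-D (7): add. Components now {A,B,D} {C} {E,F}
A-E (8): add. Components now {A,B,D,E,F} {C}
B-F (8): skip — B and F already connected.
C-F (11): add. Components now {A,B,C,D,E,F}
The 5th edge added is C-F.

C-F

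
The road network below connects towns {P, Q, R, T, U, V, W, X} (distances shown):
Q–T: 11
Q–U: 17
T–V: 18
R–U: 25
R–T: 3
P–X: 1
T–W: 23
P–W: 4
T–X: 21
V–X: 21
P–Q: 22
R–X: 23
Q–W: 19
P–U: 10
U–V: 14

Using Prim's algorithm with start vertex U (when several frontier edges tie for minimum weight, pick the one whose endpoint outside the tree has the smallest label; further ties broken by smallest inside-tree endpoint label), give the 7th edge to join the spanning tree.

Prim, starting at U.
Step 1: cheapest edge leaving the tree is P–U (10); add P.
Step 2: cheapest edge leaving the tree is P–X (1); add X.
Step 3: cheapest edge leaving the tree is P–W (4); add W.
Step 4: cheapest edge leaving the tree is U–V (14); add V.
Step 5: cheapest edge leaving the tree is Q–U (17); add Q.
Step 6: cheapest edge leaving the tree is Q–T (11); add T.
Step 7: cheapest edge leaving the tree is R–T (3); add R.
The 7th edge added is R–T.

R-T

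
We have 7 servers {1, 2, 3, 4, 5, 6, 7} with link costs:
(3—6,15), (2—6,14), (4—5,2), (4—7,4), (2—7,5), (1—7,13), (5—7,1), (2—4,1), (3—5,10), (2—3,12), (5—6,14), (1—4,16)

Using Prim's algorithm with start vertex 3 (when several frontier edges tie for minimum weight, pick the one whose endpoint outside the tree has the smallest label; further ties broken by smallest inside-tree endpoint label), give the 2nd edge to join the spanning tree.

5-7

Prim, starting at 3.
Step 1: frontier [3—5 10, 2—3 12, 3—6 15] → take 3—5 (10); add 5.
Step 2: frontier [2—3 12, 3—6 15, 5—7 1, 4—5 2, 5—6 14] → take 5—7 (1); add 7.
Step 3: frontier [2—3 12, 3—6 15, 4—5 2, 5—6 14, 4—7 4, 2—7 5, 1—7 13] → take 4—5 (2); add 4.
Step 4: frontier [2—3 12, 3—6 15, 2—4 1, 1—4 16, 5—6 14, 2—7 5, 1—7 13] → take 2—4 (1); add 2.
Step 5: frontier [2—6 14, 3—6 15, 1—4 16, 5—6 14, 1—7 13] → take 1—7 (13); add 1.
Step 6: frontier [2—6 14, 3—6 15, 5—6 14] → take 2—6 (14); add 6.
The 2nd edge added is 5—7.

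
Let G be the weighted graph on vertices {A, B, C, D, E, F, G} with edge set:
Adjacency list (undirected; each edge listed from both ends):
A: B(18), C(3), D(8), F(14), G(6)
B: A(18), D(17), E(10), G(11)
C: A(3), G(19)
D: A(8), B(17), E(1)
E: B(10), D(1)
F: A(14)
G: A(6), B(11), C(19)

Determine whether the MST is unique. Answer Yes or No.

Kruskal: consider edges lightest-first.
D—E (1): add — endpoints in different components.
A—C (3): add — endpoints in different components.
A—G (6): add — endpoints in different components.
A—D (8): add — endpoints in different components.
B—E (10): add — endpoints in different components.
B—G (11): skip — B and G already connected.
A—F (14): add — endpoints in different components.
Every non-tree edge has weight strictly greater than the heaviest edge on the tree path between its endpoints, so the MST is unique.

Yes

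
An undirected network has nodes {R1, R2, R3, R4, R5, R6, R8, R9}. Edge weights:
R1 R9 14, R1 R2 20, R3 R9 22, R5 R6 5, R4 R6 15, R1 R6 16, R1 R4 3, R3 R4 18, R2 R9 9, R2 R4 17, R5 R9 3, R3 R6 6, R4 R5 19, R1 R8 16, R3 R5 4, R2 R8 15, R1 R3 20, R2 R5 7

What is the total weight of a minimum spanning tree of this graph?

Grow the tree from R3 using Prim:
Step 1: cheapest edge leaving the tree is R3 R5 (4); add R5.
Step 2: cheapest edge leaving the tree is R5 R9 (3); add R9.
Step 3: cheapest edge leaving the tree is R5 R6 (5); add R6.
Step 4: cheapest edge leaving the tree is R2 R5 (7); add R2.
Step 5: cheapest edge leaving the tree is R1 R9 (14); add R1.
Step 6: cheapest edge leaving the tree is R1 R4 (3); add R4.
Step 7: cheapest edge leaving the tree is R2 R8 (15); add R8.
MST edges: R3 R5, R5 R9, R5 R6, R2 R5, R1 R9, R1 R4, R2 R8; total weight 4+3+5+7+14+3+15 = 51.

51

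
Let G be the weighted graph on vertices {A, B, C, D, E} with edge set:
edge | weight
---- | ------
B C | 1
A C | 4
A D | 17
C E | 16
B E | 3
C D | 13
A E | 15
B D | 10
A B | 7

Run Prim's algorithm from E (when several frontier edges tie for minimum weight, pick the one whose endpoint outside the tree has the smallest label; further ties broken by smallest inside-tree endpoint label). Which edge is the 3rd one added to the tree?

A-C

Grow the tree from E using Prim:
Step 1: frontier [B E 3, A E 15, C E 16] → take B E (3); add B.
Step 2: frontier [B C 1, A B 7, B D 10, A E 15, C E 16] → take B C (1); add C.
Step 3: frontier [A B 7, B D 10, A C 4, C D 13, A E 15] → take A C (4); add A.
Step 4: frontier [A D 17, B D 10, C D 13] → take B D (10); add D.
The 3rd edge added is A C.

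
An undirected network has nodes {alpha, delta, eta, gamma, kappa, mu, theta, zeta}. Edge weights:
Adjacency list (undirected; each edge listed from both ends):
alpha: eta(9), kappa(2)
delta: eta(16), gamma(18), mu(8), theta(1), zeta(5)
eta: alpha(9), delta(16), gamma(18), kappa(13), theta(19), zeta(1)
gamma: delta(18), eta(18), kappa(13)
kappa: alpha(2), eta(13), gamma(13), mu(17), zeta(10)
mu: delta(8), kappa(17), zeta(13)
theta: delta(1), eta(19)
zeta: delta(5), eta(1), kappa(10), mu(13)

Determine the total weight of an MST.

Prim, starting at eta.
Step 1: cheapest edge leaving the tree is eta–zeta (1); add zeta.
Step 2: cheapest edge leaving the tree is delta–zeta (5); add delta.
Step 3: cheapest edge leaving the tree is delta–theta (1); add theta.
Step 4: cheapest edge leaving the tree is delta–mu (8); add mu.
Step 5: cheapest edge leaving the tree is alpha–eta (9); add alpha.
Step 6: cheapest edge leaving the tree is alpha–kappa (2); add kappa.
Step 7: cheapest edge leaving the tree is gamma–kappa (13); add gamma.
MST edges: eta–zeta, delta–zeta, delta–theta, delta–mu, alpha–eta, alpha–kappa, gamma–kappa; total weight 1+5+1+8+9+2+13 = 39.

39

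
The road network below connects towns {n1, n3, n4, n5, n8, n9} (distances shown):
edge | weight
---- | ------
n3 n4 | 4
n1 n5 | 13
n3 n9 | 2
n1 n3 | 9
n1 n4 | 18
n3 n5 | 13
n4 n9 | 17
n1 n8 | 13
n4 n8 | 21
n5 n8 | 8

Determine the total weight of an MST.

36

Prim's algorithm from n8:
Step 1: frontier [n5 n8 8, n1 n8 13, n4 n8 21] → take n5 n8 (8); add n5.
Step 2: frontier [n1 n5 13, n3 n5 13, n1 n8 13, n4 n8 21] → take n1 n5 (13); add n1.
Step 3: frontier [n1 n3 9, n1 n4 18, n3 n5 13, n4 n8 21] → take n1 n3 (9); add n3.
Step 4: frontier [n1 n4 18, n3 n9 2, n3 n4 4, n4 n8 21] → take n3 n9 (2); add n9.
Step 5: frontier [n1 n4 18, n3 n4 4, n4 n8 21, n4 n9 17] → take n3 n4 (4); add n4.
MST edges: n5 n8, n1 n5, n1 n3, n3 n9, n3 n4; total weight 8+13+9+2+4 = 36.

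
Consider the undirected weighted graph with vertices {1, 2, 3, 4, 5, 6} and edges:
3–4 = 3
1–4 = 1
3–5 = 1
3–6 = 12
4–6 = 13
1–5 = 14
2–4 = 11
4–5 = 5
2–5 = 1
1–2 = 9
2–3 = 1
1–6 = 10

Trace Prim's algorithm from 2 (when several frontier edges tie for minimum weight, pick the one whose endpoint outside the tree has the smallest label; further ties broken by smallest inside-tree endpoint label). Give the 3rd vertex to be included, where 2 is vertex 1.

5

Prim's algorithm from 2:
Step 1: cheapest edge leaving the tree is 2–3 (1); add 3.
Step 2: cheapest edge leaving the tree is 2–5 (1); add 5.
Step 3: cheapest edge leaving the tree is 3–4 (3); add 4.
Step 4: cheapest edge leaving the tree is 1–4 (1); add 1.
Step 5: cheapest edge leaving the tree is 1–6 (10); add 6.
Vertex order: 2, 3, 5, 4, 1, 6. The 3rd vertex is 5.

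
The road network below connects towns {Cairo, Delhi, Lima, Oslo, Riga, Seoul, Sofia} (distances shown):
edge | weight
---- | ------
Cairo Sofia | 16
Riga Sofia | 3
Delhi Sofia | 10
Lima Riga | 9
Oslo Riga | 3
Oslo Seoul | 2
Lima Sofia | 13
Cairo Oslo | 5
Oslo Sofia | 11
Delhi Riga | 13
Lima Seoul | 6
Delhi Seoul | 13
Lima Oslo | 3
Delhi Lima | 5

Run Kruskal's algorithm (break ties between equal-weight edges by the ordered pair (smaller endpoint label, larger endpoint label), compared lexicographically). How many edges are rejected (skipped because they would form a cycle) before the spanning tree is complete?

Kruskal: consider edges lightest-first.
Oslo Seoul (2): add — endpoints in different components.
Lima Oslo (3): add — endpoints in different components.
Oslo Riga (3): add — endpoints in different components.
Riga Sofia (3): add — endpoints in different components.
Cairo Oslo (5): add — endpoints in different components.
Delhi Lima (5): add — endpoints in different components.
Edges rejected before the tree was complete: 0.

0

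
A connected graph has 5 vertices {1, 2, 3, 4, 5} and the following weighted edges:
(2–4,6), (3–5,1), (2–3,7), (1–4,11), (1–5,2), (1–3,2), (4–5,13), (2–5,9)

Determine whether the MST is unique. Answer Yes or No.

No

Sort edges by weight, then run Kruskal:
3–5 (1): add — endpoints in different components.
1–3 (2): add — endpoints in different components.
1–5 (2): skip — 1 and 5 already connected.
2–4 (6): add — endpoints in different components.
2–3 (7): add — endpoints in different components.
Non-tree edge 1–5 has weight 2, equal to the heaviest edge on its tree cycle — swapping gives another MST of the same weight. Not unique.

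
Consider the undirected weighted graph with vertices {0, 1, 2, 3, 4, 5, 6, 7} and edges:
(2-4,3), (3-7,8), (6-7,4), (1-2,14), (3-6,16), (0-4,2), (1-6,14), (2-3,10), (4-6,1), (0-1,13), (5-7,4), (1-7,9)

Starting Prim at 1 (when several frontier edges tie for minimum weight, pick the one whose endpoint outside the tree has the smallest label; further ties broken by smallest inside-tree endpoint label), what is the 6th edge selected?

2-4

Prim, starting at 1.
Step 1: cheapest edge leaving the tree is 1-7 (9); add 7.
Step 2: cheapest edge leaving the tree is 5-7 (4); add 5.
Step 3: cheapest edge leaving the tree is 6-7 (4); add 6.
Step 4: cheapest edge leaving the tree is 4-6 (1); add 4.
Step 5: cheapest edge leaving the tree is 0-4 (2); add 0.
Step 6: cheapest edge leaving the tree is 2-4 (3); add 2.
Step 7: cheapest edge leaving the tree is 3-7 (8); add 3.
The 6th edge added is 2-4.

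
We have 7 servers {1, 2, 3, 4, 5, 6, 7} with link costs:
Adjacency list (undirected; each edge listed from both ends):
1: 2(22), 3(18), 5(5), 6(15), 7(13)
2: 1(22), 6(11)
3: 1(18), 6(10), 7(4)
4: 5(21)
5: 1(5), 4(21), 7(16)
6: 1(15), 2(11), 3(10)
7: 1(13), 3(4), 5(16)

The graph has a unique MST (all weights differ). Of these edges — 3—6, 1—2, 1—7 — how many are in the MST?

Kruskal: consider edges lightest-first.
3—7 (4): add. Components now {1} {2} {3,7} {4} {5} {6}
1—5 (5): add. Components now {1,5} {2} {3,7} {4} {6}
3—6 (10): add. Components now {1,5} {2} {3,6,7} {4}
2—6 (11): add. Components now {1,5} {2,3,6,7} {4}
1—7 (13): add. Components now {1,2,3,5,6,7} {4}
1—6 (15): skip — 1 and 6 already connected.
5—7 (16): skip — 5 and 7 already connected.
1—3 (18): skip — 1 and 3 already connected.
4—5 (21): add. Components now {1,2,3,4,5,6,7}
MST edge set: {3—7, 1—5, 3—6, 2—6, 1—7, 4—5}.
Of the listed edges, {3—6, 1—7} are in the MST → 2.

2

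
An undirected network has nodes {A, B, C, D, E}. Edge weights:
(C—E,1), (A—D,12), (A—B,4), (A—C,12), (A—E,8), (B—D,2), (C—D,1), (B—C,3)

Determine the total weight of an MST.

Prim's algorithm from B:
Step 1: frontier [B—D 2, B—C 3, A—B 4] → take B—D (2); add D.
Step 2: frontier [B—C 3, A—B 4, C—D 1, A—D 12] → take C—D (1); add C.
Step 3: frontier [A—B 4, C—E 1, A—C 12, A—D 12] → take C—E (1); add E.
Step 4: frontier [A—B 4, A—C 12, A—D 12, A—E 8] → take A—B (4); add A.
MST edges: B—D, C—D, C—E, A—B; total weight 2+1+1+4 = 8.

8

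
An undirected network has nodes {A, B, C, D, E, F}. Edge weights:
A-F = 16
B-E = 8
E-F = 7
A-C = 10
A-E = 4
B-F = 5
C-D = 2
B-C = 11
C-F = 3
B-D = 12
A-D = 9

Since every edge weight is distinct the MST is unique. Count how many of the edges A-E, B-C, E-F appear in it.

Sort edges by weight, then run Kruskal:
C-D (2): add. Components now {A} {B} {C,D} {E} {F}
C-F (3): add. Components now {A} {B} {C,D,F} {E}
A-E (4): add. Components now {A,E} {B} {C,D,F}
B-F (5): add. Components now {A,E} {B,C,D,F}
E-F (7): add. Components now {A,B,C,D,E,F}
MST edge set: {C-D, C-F, A-E, B-F, E-F}.
Of the listed edges, {A-E, E-F} are in the MST → 2.

2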